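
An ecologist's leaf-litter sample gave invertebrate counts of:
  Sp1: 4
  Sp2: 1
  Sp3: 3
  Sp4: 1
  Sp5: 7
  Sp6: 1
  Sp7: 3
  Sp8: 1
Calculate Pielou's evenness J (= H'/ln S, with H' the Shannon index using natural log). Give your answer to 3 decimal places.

0.874

Total N = 4+1+3+1+7+1+3+1 = 21, so the proportions are 0.19048, 0.04762, 0.14286, 0.04762, 0.33333, 0.04762, 0.14286, 0.04762 (working shown to 5 dp, full precision carried).
H' = −Σ pᵢ ln pᵢ = −((-0.31585) + (-0.14498) + (-0.27799) + (-0.14498) + (-0.36620) + (-0.14498) + (-0.27799) + (-0.14498)) = 1.81794.
With S = 8 species, ln S = 2.07944, so J = 1.81794/2.07944 = 0.87424, i.e. 0.874 to 3 decimal places.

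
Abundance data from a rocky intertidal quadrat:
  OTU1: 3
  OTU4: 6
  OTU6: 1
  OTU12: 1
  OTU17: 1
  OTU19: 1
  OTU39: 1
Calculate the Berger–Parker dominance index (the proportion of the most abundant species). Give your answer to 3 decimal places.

Total N = 3+6+1+1+1+1+1 = 14, so the proportions are 0.21429, 0.42857, 0.07143, 0.07143, 0.07143, 0.07143, 0.07143 (working shown to 5 dp, full precision carried).
The largest proportion is 0.42857, i.e. d = 0.429 to 3 decimal places.

0.429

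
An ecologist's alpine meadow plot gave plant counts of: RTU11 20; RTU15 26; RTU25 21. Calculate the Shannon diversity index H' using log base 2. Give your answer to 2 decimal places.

Total N = 20+26+21 = 67, so the proportions are 0.2985, 0.3881, 0.3134 (working shown to 4 dp, full precision carried).
Each pᵢ log₂ pᵢ term: 0.2985×(-1.7442)=-0.5206, 0.3881×(-1.3656)=-0.5300, 0.3134×(-1.6738)=-0.5246.
Sum = -1.5752, so H' = 1.58.

1.58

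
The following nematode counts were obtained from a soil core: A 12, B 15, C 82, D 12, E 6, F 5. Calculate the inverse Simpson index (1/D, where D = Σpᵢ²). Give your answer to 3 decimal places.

Total N = 12+15+82+12+6+5 = 132, so the proportions are 0.090909, 0.113636, 0.621212, 0.090909, 0.045455, 0.037879 (working shown to 6 dp, full precision carried).
D = 0.090909² + 0.113636² + 0.621212² + 0.090909² + 0.045455² + 0.037879² = 0.008264 + 0.012913 + 0.385904 + 0.008264 + 0.002066 + 0.001435 = 0.418848.
So 1/D = 2.38750, i.e. 2.388 to 3 decimal places.

2.388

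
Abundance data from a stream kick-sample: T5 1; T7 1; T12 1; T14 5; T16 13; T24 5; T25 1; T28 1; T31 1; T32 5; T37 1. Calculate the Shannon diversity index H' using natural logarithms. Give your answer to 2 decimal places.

Total N = 1+1+1+5+13+5+1+1+1+5+1 = 35, so the proportions are 0.0286, 0.0286, 0.0286, 0.1429, 0.3714, 0.1429, 0.0286, 0.0286, 0.0286, 0.1429, 0.0286 (working shown to 4 dp, full precision carried).
Each pᵢ ln pᵢ term: 0.0286×(-3.5553)=-0.1016, 0.0286×(-3.5553)=-0.1016, 0.0286×(-3.5553)=-0.1016, 0.1429×(-1.9459)=-0.2780, 0.3714×(-0.9904)=-0.3679, 0.1429×(-1.9459)=-0.2780, 0.0286×(-3.5553)=-0.1016, 0.0286×(-3.5553)=-0.1016, 0.0286×(-3.5553)=-0.1016, 0.1429×(-1.9459)=-0.2780, 0.0286×(-3.5553)=-0.1016.
Sum = -1.9129, so H' = 1.91.

1.91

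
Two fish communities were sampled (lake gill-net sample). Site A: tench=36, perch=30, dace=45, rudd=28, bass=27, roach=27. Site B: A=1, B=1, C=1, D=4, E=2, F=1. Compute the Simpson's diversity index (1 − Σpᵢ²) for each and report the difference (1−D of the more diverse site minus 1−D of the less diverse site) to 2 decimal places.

0.07

Site A: N=193, proportions 0.1865, 0.1554, 0.2332, 0.1451, 0.1399, 0.1399, giving 1−D = 0.8265 (working shown to 4 dp, full precision carried).
Site B: N=10, proportions 0.1, 0.1, 0.1, 0.4, 0.2, 0.1, giving 1−D = 0.7600.
Difference = |0.8265 − 0.7600| = 0.0665, i.e. 0.07 to 2 decimal places.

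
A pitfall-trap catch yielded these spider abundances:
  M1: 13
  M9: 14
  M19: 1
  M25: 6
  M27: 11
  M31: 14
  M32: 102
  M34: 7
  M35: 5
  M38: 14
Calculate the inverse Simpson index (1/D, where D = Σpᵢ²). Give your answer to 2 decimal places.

3.07

Total N = 13+14+1+6+11+14+102+7+5+14 = 187, so the proportions are 0.06952, 0.07487, 0.00535, 0.03209, 0.05882, 0.07487, 0.54545, 0.03743, 0.02674, 0.07487 (working shown to 5 dp, full precision carried).
D = 0.06952² + 0.07487² + 0.00535² + 0.03209² + 0.05882² + 0.07487² + 0.54545² + 0.03743² + 0.02674² + 0.07487² = 0.00483 + 0.00560 + 0.00003 + 0.00103 + 0.00346 + 0.00560 + 0.29752 + 0.00140 + 0.00071 + 0.00560 = 0.32580.
So 1/D = 3.0693, i.e. 3.07 to 2 decimal places.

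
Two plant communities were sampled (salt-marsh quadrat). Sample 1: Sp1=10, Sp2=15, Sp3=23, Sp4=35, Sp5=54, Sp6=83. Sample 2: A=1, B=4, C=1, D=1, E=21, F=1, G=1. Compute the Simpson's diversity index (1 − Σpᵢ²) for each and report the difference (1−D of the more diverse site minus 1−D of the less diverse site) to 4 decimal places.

Sample 1: N=220, proportions 0.045455, 0.068182, 0.104545, 0.159091, 0.245455, 0.377273, giving 1−D = 0.754463 (working shown to 6 dp, full precision carried).
Sample 2: N=30, proportions 0.033333, 0.133333, 0.033333, 0.033333, 0.7, 0.033333, 0.033333, giving 1−D = 0.486667.
Difference = |0.754463 − 0.486667| = 0.267796, i.e. 0.2678 to 4 decimal places.

0.2678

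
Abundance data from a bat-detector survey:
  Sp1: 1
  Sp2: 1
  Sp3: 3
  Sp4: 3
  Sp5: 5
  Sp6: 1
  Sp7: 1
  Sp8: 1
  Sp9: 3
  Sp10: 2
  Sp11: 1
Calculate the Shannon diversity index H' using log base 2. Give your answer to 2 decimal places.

3.19

Total N = 1+1+3+3+5+1+1+1+3+2+1 = 22, so the proportions are 0.0455, 0.0455, 0.1364, 0.1364, 0.2273, 0.0455, 0.0455, 0.0455, 0.1364, 0.0909, 0.0455 (working shown to 4 dp, full precision carried).
Each pᵢ log₂ pᵢ term: 0.0455×(-4.4594)=-0.2027, 0.0455×(-4.4594)=-0.2027, 0.1364×(-2.8745)=-0.3920, 0.1364×(-2.8745)=-0.3920, 0.2273×(-2.1375)=-0.4858, 0.0455×(-4.4594)=-0.2027, 0.0455×(-4.4594)=-0.2027, 0.0455×(-4.4594)=-0.2027, 0.1364×(-2.8745)=-0.3920, 0.0909×(-3.4594)=-0.3145, 0.0455×(-4.4594)=-0.2027.
Sum = -3.1924, so H' = 3.19.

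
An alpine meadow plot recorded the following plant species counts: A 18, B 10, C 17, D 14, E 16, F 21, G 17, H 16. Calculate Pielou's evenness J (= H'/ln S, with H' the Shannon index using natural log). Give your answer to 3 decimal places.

Total N = 18+10+17+14+16+21+17+16 = 129, so the proportions are 0.13953, 0.07752, 0.13178, 0.10853, 0.12403, 0.16279, 0.13178, 0.12403 (working shown to 5 dp, full precision carried).
H' = −Σ pᵢ ln pᵢ = −((-0.27481) + (-0.19823) + (-0.26707) + (-0.24101) + (-0.25888) + (-0.29551) + (-0.26707) + (-0.25888)) = 2.06147.
With S = 8 species, ln S = 2.07944, so J = 2.06147/2.07944 = 0.99136, i.e. 0.991 to 3 decimal places.

0.991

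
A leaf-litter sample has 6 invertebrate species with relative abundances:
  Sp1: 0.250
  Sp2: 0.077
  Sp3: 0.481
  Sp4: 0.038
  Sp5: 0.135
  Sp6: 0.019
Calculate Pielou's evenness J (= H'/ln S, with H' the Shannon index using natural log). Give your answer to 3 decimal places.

H' = −Σ pᵢ ln pᵢ = −((-0.34657) + (-0.19742) + (-0.35204) + (-0.12427) + (-0.27033) + (-0.07530)) = 1.36594 (working shown to 5 dp, full precision carried).
With S = 6 species, ln S = 1.79176, so J = 1.36594/1.79176 = 0.76235, i.e. 0.762 to 3 decimal places.

0.762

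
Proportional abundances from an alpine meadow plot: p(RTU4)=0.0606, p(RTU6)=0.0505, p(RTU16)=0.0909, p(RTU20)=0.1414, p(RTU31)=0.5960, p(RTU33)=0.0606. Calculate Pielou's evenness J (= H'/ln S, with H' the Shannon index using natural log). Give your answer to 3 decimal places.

0.722

H' = −Σ pᵢ ln pᵢ = −((-0.16989) + (-0.15078) + (-0.21798) + (-0.27660) + (-0.30844) + (-0.16989)) = 1.29358 (working shown to 5 dp, full precision carried).
With S = 6 species, ln S = 1.79176, so J = 1.29358/1.79176 = 0.72196, i.e. 0.722 to 3 decimal places.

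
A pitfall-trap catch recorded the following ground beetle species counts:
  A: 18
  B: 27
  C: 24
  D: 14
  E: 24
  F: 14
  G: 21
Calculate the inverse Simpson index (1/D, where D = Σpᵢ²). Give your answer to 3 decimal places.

6.637

Total N = 18+27+24+14+24+14+21 = 142, so the proportions are 0.1267606, 0.1901408, 0.1690141, 0.0985915, 0.1690141, 0.0985915, 0.1478873 (working shown to 7 dp, full precision carried).
D = 0.1267606² + 0.1901408² + 0.1690141² + 0.0985915² + 0.1690141² + 0.0985915² + 0.1478873² = 0.0160682 + 0.0361535 + 0.0285658 + 0.0097203 + 0.0285658 + 0.0097203 + 0.0218707 = 0.1506646.
So 1/D = 6.63726, i.e. 6.637 to 3 decimal places.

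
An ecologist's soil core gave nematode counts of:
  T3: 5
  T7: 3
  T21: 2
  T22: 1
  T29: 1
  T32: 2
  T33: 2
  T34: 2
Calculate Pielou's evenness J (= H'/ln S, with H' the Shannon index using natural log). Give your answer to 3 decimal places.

0.939

Total N = 5+3+2+1+1+2+2+2 = 18, so the proportions are 0.27778, 0.16667, 0.11111, 0.05556, 0.05556, 0.11111, 0.11111, 0.11111 (working shown to 5 dp, full precision carried).
H' = −Σ pᵢ ln pᵢ = −((-0.35581) + (-0.29863) + (-0.24414) + (-0.16058) + (-0.16058) + (-0.24414) + (-0.24414) + (-0.24414)) = 1.95214.
With S = 8 species, ln S = 2.07944, so J = 1.95214/2.07944 = 0.93878, i.e. 0.939 to 3 decimal places.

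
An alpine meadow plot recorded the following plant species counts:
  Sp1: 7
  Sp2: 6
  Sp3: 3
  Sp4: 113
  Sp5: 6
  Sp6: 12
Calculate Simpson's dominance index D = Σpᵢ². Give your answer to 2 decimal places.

Total N = 7+6+3+113+6+12 = 147, so the proportions are 0.0476, 0.0408, 0.0204, 0.7687, 0.0408, 0.0816 (working shown to 4 dp, full precision carried).
D = 0.0476² + 0.0408² + 0.0204² + 0.7687² + 0.0408² + 0.0816² = 0.0023 + 0.0017 + 0.0004 + 0.5909 + 0.0017 + 0.0067 = 0.6036.
To 2 decimal places, D = 0.60.

0.60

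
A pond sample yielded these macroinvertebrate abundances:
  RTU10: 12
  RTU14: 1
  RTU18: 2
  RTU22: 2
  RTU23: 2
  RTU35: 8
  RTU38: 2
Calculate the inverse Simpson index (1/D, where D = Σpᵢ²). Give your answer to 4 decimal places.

Total N = 12+1+2+2+2+8+2 = 29, so the proportions are 0.4137931, 0.03448276, 0.06896552, 0.06896552, 0.06896552, 0.27586207, 0.06896552 (working shown to 8 dp, full precision carried).
D = 0.4137931² + 0.03448276² + 0.06896552² + 0.06896552² + 0.06896552² + 0.27586207² + 0.06896552² = 0.17122473 + 0.00118906 + 0.00475624 + 0.00475624 + 0.00475624 + 0.07609988 + 0.00475624 = 0.26753864.
So 1/D = 3.737778, i.e. 3.7378 to 4 decimal places.

3.7378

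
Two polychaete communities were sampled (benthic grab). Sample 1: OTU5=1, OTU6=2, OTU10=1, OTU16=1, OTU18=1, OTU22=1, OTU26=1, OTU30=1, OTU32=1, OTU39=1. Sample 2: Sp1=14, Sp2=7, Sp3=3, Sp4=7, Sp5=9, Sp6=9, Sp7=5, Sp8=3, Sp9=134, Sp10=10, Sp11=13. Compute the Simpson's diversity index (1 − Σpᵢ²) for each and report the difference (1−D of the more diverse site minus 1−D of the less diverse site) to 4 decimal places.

Sample 1: N=11, proportions 0.090909, 0.181818, 0.090909, 0.090909, 0.090909, 0.090909, 0.090909, 0.090909, 0.090909, 0.090909, giving 1−D = 0.892562 (working shown to 6 dp, full precision carried).
Sample 2: N=214, proportions 0.065421, 0.03271, 0.014019, 0.03271, 0.042056, 0.042056, 0.023364, 0.014019, 0.626168, 0.046729, 0.060748, giving 1−D = 0.591143.
Difference = |0.892562 − 0.591143| = 0.301419, i.e. 0.3014 to 4 decimal places.

0.3014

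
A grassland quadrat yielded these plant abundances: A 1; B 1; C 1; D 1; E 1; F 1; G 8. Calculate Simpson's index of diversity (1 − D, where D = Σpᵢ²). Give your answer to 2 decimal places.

0.64

Total N = 1+1+1+1+1+1+8 = 14, so the proportions are 0.0714, 0.0714, 0.0714, 0.0714, 0.0714, 0.0714, 0.5714 (working shown to 4 dp, full precision carried).
D = 0.0714² + 0.0714² + 0.0714² + 0.0714² + 0.0714² + 0.0714² + 0.5714² = 0.0051 + 0.0051 + 0.0051 + 0.0051 + 0.0051 + 0.0051 + 0.3265 = 0.3571.
So 1 − D = 0.6429, i.e. 0.64 to 2 decimal places.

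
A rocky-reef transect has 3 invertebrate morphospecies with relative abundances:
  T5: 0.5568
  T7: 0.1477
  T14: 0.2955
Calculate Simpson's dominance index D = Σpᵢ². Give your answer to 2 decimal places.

0.42

D = 0.5568² + 0.1477² + 0.2955² = 0.3100 + 0.0218 + 0.0873 = 0.4192 (working shown to 4 dp, full precision carried).
To 2 decimal places, D = 0.42.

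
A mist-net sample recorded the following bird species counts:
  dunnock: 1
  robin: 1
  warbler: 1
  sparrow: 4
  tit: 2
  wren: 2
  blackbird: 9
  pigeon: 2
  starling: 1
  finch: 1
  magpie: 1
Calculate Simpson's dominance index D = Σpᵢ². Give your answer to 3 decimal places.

0.184

Total N = 1+1+1+4+2+2+9+2+1+1+1 = 25, so the proportions are 0.04, 0.04, 0.04, 0.16, 0.08, 0.08, 0.36, 0.08, 0.04, 0.04, 0.04 (working shown to 5 dp, full precision carried).
D = 0.04² + 0.04² + 0.04² + 0.16² + 0.08² + 0.08² + 0.36² + 0.08² + 0.04² + 0.04² + 0.04² = 0.00160 + 0.00160 + 0.00160 + 0.02560 + 0.00640 + 0.00640 + 0.12960 + 0.00640 + 0.00160 + 0.00160 + 0.00160 = 0.18400.
To 3 decimal places, D = 0.184.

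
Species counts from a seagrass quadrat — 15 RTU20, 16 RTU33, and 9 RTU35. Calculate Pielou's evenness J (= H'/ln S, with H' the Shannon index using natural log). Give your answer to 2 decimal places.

0.97

Total N = 15+16+9 = 40, so the proportions are 0.375, 0.4, 0.225 (working shown to 4 dp, full precision carried).
H' = −Σ pᵢ ln pᵢ = −((-0.3678) + (-0.3665) + (-0.3356)) = 1.0699.
With S = 3 species, ln S = 1.0986, so J = 1.0699/1.0986 = 0.9739, i.e. 0.97 to 2 decimal places.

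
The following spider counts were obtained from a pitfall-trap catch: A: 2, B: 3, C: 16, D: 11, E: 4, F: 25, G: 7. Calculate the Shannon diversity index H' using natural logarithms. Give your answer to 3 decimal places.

1.645

Total N = 2+3+16+11+4+25+7 = 68, so the proportions are 0.02941, 0.04412, 0.23529, 0.16176, 0.05882, 0.36765, 0.10294 (working shown to 5 dp, full precision carried).
Each pᵢ ln pᵢ term: 0.02941×(-3.52636)=-0.10372, 0.04412×(-3.12090)=-0.13769, 0.23529×(-1.44692)=-0.34045, 0.16176×(-1.82161)=-0.29467, 0.05882×(-2.83321)=-0.16666, 0.36765×(-1.00063)=-0.36788, 0.10294×(-2.27360)=-0.23405.
Sum = -1.64511, so H' = 1.645.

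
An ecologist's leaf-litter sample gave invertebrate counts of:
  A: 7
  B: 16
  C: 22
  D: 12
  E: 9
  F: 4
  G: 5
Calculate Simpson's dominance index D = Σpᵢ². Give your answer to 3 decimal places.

0.188

Total N = 7+16+22+12+9+4+5 = 75, so the proportions are 0.09333, 0.21333, 0.29333, 0.16, 0.12, 0.05333, 0.06667 (working shown to 5 dp, full precision carried).
D = 0.09333² + 0.21333² + 0.29333² + 0.16² + 0.12² + 0.05333² + 0.06667² = 0.00871 + 0.04551 + 0.08604 + 0.02560 + 0.01440 + 0.00284 + 0.00444 = 0.18756.
To 3 decimal places, D = 0.188.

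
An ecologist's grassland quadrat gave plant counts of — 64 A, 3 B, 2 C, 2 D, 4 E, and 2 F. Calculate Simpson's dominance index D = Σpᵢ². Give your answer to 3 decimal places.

0.697

Total N = 64+3+2+2+4+2 = 77, so the proportions are 0.83117, 0.03896, 0.02597, 0.02597, 0.05195, 0.02597 (working shown to 5 dp, full precision carried).
D = 0.83117² + 0.03896² + 0.02597² + 0.02597² + 0.05195² + 0.02597² = 0.69084 + 0.00152 + 0.00067 + 0.00067 + 0.00270 + 0.00067 = 0.69708.
To 3 decimal places, D = 0.697.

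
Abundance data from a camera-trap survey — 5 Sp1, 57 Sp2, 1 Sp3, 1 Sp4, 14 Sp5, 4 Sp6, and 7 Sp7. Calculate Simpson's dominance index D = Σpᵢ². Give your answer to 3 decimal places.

0.447

Total N = 5+57+1+1+14+4+7 = 89, so the proportions are 0.05618, 0.64045, 0.01124, 0.01124, 0.1573, 0.04494, 0.07865 (working shown to 5 dp, full precision carried).
D = 0.05618² + 0.64045² + 0.01124² + 0.01124² + 0.1573² + 0.04494² + 0.07865² = 0.00316 + 0.41018 + 0.00013 + 0.00013 + 0.02474 + 0.00202 + 0.00619 = 0.44653.
To 3 decimal places, D = 0.447.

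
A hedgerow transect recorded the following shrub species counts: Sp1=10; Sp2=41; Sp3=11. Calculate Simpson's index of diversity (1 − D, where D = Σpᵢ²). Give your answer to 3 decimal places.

0.505

Total N = 10+41+11 = 62, so the proportions are 0.16129, 0.66129, 0.17742 (working shown to 5 dp, full precision carried).
D = 0.16129² + 0.66129² + 0.17742² = 0.02601 + 0.43730 + 0.03148 = 0.49480.
So 1 − D = 0.50520, i.e. 0.505 to 3 decimal places.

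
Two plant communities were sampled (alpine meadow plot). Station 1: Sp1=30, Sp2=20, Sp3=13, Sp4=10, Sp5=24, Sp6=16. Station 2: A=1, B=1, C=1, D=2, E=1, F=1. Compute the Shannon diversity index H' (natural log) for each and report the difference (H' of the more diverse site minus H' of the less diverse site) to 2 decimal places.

0.02

Station 1: N=113, proportions 0.2655, 0.177, 0.115, 0.0885, 0.2124, 0.1416, giving H' = 1.7278 (working shown to 4 dp, full precision carried).
Station 2: N=7, proportions 0.1429, 0.1429, 0.1429, 0.2857, 0.1429, 0.1429, giving H' = 1.7479.
Difference = |1.7278 − 1.7479| = 0.0201, i.e. 0.02 to 2 decimal places.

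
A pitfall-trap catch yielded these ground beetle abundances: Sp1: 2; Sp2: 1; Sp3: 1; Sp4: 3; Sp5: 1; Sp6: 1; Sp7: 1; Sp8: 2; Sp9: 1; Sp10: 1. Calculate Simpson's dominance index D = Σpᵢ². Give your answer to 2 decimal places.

0.12

Total N = 2+1+1+3+1+1+1+2+1+1 = 14, so the proportions are 0.1429, 0.0714, 0.0714, 0.2143, 0.0714, 0.0714, 0.0714, 0.1429, 0.0714, 0.0714 (working shown to 4 dp, full precision carried).
D = 0.1429² + 0.0714² + 0.0714² + 0.2143² + 0.0714² + 0.0714² + 0.0714² + 0.1429² + 0.0714² + 0.0714² = 0.0204 + 0.0051 + 0.0051 + 0.0459 + 0.0051 + 0.0051 + 0.0051 + 0.0204 + 0.0051 + 0.0051 = 0.1224.
To 2 decimal places, D = 0.12.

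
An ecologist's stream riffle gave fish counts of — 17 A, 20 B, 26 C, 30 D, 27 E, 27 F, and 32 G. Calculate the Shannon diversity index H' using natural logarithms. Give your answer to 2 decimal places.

Total N = 17+20+26+30+27+27+32 = 179, so the proportions are 0.095, 0.1117, 0.1453, 0.1676, 0.1508, 0.1508, 0.1788 (working shown to 4 dp, full precision carried).
Each pᵢ ln pᵢ term: 0.095×(-2.3542)=-0.2236, 0.1117×(-2.1917)=-0.2449, 0.1453×(-1.9293)=-0.2802, 0.1676×(-1.7862)=-0.2994, 0.1508×(-1.8915)=-0.2853, 0.1508×(-1.8915)=-0.2853, 0.1788×(-1.7216)=-0.3078.
Sum = -1.9265, so H' = 1.93.

1.93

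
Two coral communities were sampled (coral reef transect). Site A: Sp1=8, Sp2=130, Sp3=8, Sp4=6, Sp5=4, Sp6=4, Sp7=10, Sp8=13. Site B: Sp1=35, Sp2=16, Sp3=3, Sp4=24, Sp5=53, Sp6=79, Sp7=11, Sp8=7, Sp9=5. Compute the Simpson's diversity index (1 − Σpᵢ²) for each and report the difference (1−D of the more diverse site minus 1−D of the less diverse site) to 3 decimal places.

Site A: N=183, proportions 0.04372, 0.71038, 0.04372, 0.03279, 0.02186, 0.02186, 0.05464, 0.07104, giving 1−D = 0.48147 (working shown to 5 dp, full precision carried).
Site B: N=233, proportions 0.15021, 0.06867, 0.01288, 0.103, 0.22747, 0.33906, 0.04721, 0.03004, 0.02146, giving 1−D = 0.79165.
Difference = |0.48147 − 0.79165| = 0.31018, i.e. 0.310 to 3 decimal places.

0.310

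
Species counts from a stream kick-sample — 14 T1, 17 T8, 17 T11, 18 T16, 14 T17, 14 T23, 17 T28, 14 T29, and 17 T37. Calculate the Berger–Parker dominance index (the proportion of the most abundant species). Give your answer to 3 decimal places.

0.127

Total N = 14+17+17+18+14+14+17+14+17 = 142, so the proportions are 0.09859, 0.11972, 0.11972, 0.12676, 0.09859, 0.09859, 0.11972, 0.09859, 0.11972 (working shown to 5 dp, full precision carried).
The largest proportion is 0.12676, i.e. d = 0.127 to 3 decimal places.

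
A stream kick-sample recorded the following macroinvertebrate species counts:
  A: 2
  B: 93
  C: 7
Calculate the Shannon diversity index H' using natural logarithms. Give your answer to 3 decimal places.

Total N = 2+93+7 = 102, so the proportions are 0.01961, 0.91176, 0.06863 (working shown to 5 dp, full precision carried).
Each pᵢ ln pᵢ term: 0.01961×(-3.93183)=-0.07709, 0.91176×(-0.09237)=-0.08422, 0.06863×(-2.67906)=-0.18386.
Sum = -0.34517, so H' = 0.345.

0.345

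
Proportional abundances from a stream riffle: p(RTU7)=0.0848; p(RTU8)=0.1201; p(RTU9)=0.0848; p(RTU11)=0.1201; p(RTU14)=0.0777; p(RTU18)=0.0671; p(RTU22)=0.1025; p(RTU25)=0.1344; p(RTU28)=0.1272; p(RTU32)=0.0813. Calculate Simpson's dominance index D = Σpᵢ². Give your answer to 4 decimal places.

0.1051

D = 0.0848² + 0.1201² + 0.0848² + 0.1201² + 0.0777² + 0.0671² + 0.1025² + 0.1344² + 0.1272² + 0.0813² = 0.007191 + 0.014424 + 0.007191 + 0.014424 + 0.006037 + 0.004502 + 0.010506 + 0.018063 + 0.016180 + 0.006610 = 0.105129 (working shown to 6 dp, full precision carried).
To 4 decimal places, D = 0.1051.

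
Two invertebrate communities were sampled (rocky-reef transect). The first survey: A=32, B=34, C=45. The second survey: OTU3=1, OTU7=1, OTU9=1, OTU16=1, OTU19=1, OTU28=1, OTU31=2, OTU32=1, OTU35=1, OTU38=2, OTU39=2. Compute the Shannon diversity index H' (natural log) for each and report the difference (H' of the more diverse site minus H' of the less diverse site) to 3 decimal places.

1.255

The first survey: N=111, proportions 0.28829, 0.30631, 0.40541, giving H' = 1.08701 (working shown to 5 dp, full precision carried).
The second survey: N=14, proportions 0.07143, 0.07143, 0.07143, 0.07143, 0.07143, 0.07143, 0.14286, 0.07143, 0.07143, 0.14286, 0.14286, giving H' = 2.34199.
Difference = |1.08701 − 2.34199| = 1.25498, i.e. 1.255 to 3 decimal places.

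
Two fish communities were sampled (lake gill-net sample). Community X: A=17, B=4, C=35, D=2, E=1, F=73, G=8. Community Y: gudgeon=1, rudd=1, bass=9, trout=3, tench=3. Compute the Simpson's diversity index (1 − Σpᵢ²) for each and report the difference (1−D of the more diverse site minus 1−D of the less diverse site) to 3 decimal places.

0.004

Community X: N=140, proportions 0.12143, 0.02857, 0.25, 0.01429, 0.00714, 0.52143, 0.05714, giving 1−D = 0.64653 (working shown to 5 dp, full precision carried).
Community Y: N=17, proportions 0.05882, 0.05882, 0.52941, 0.17647, 0.17647, giving 1−D = 0.65052.
Difference = |0.64653 − 0.65052| = 0.00399, i.e. 0.004 to 3 decimal places.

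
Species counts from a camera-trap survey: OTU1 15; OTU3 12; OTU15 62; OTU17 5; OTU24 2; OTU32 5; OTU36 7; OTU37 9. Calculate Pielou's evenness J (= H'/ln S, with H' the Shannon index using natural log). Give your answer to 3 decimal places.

0.740

Total N = 15+12+62+5+2+5+7+9 = 117, so the proportions are 0.12821, 0.10256, 0.52991, 0.04274, 0.01709, 0.04274, 0.05983, 0.07692 (working shown to 5 dp, full precision carried).
H' = −Σ pᵢ ln pᵢ = −((-0.26335) + (-0.23357) + (-0.33652) + (-0.13473) + (-0.06956) + (-0.13473) + (-0.16849) + (-0.19730)) = 1.53825.
With S = 8 species, ln S = 2.07944, so J = 1.53825/2.07944 = 0.73974, i.e. 0.740 to 3 decimal places.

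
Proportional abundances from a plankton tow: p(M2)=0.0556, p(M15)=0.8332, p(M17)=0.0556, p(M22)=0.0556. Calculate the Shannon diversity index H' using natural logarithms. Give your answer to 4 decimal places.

0.6340

Each pᵢ ln pᵢ term (working shown to 6 dp, full precision carried): 0.0556×(-2.889572)=-0.160660, 0.8332×(-0.182482)=-0.152044, 0.0556×(-2.889572)=-0.160660, 0.0556×(-2.889572)=-0.160660.
Sum = -0.634024, so H' = 0.6340.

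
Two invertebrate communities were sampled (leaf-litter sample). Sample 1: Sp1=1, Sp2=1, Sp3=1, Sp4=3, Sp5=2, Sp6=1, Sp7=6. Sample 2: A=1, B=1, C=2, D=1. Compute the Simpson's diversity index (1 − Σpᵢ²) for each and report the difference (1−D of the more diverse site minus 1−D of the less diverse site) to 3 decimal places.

0.044

Sample 1: N=15, proportions 0.06667, 0.06667, 0.06667, 0.2, 0.13333, 0.06667, 0.4, giving 1−D = 0.76444 (working shown to 5 dp, full precision carried).
Sample 2: N=5, proportions 0.2, 0.2, 0.4, 0.2, giving 1−D = 0.72000.
Difference = |0.76444 − 0.72000| = 0.04444, i.e. 0.044 to 3 decimal places.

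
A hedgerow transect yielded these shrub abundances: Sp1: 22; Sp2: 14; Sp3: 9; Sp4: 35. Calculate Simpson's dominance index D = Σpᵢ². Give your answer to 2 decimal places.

0.31

Total N = 22+14+9+35 = 80, so the proportions are 0.275, 0.175, 0.1125, 0.4375 (working shown to 4 dp, full precision carried).
D = 0.275² + 0.175² + 0.1125² + 0.4375² = 0.0756 + 0.0306 + 0.0127 + 0.1914 = 0.3103.
To 2 decimal places, D = 0.31.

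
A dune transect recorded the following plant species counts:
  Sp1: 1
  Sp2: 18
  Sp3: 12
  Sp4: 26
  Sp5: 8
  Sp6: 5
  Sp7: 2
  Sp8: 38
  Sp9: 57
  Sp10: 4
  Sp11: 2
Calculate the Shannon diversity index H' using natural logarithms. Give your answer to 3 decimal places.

1.869

Total N = 1+18+12+26+8+5+2+38+57+4+2 = 173, so the proportions are 0.00578, 0.10405, 0.06936, 0.15029, 0.04624, 0.0289, 0.01156, 0.21965, 0.32948, 0.02312, 0.01156 (working shown to 5 dp, full precision carried).
Each pᵢ ln pᵢ term: 0.00578×(-5.15329)=-0.02979, 0.10405×(-2.26292)=-0.23545, 0.06936×(-2.66838)=-0.18509, 0.15029×(-1.89520)=-0.28483, 0.04624×(-3.07385)=-0.14214, 0.0289×(-3.54385)=-0.10242, 0.01156×(-4.46014)=-0.05156, 0.21965×(-1.51571)=-0.33293, 0.32948×(-1.11024)=-0.36580, 0.02312×(-3.76700)=-0.08710, 0.01156×(-4.46014)=-0.05156.
Sum = -1.86867, so H' = 1.869.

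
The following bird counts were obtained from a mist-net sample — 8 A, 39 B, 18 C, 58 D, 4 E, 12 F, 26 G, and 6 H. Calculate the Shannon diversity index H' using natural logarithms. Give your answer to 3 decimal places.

Total N = 8+39+18+58+4+12+26+6 = 171, so the proportions are 0.04678, 0.22807, 0.10526, 0.33918, 0.02339, 0.07018, 0.15205, 0.03509 (working shown to 5 dp, full precision carried).
Each pᵢ ln pᵢ term: 0.04678×(-3.06222)=-0.14326, 0.22807×(-1.47810)=-0.33711, 0.10526×(-2.25129)=-0.23698, 0.33918×(-1.08122)=-0.36673, 0.02339×(-3.75537)=-0.08784, 0.07018×(-2.65676)=-0.18644, 0.15205×(-1.88357)=-0.28639, 0.03509×(-3.34990)=-0.11754.
Sum = -1.76230, so H' = 1.762.

1.762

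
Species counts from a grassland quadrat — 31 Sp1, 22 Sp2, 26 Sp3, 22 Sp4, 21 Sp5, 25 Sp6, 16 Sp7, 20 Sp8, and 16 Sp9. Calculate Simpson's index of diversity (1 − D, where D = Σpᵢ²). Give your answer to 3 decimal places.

Total N = 31+22+26+22+21+25+16+20+16 = 199, so the proportions are 0.15578, 0.11055, 0.13065, 0.11055, 0.10553, 0.12563, 0.0804, 0.1005, 0.0804 (working shown to 5 dp, full precision carried).
D = 0.15578² + 0.11055² + 0.13065² + 0.11055² + 0.10553² + 0.12563² + 0.0804² + 0.1005² + 0.0804² = 0.02427 + 0.01222 + 0.01707 + 0.01222 + 0.01114 + 0.01578 + 0.00646 + 0.01010 + 0.00646 = 0.11573.
So 1 − D = 0.88427, i.e. 0.884 to 3 decimal places.

0.884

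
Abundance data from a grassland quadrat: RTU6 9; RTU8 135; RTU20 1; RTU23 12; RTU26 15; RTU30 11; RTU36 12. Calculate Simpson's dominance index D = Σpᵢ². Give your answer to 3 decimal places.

0.498

Total N = 9+135+1+12+15+11+12 = 195, so the proportions are 0.04615, 0.69231, 0.00513, 0.06154, 0.07692, 0.05641, 0.06154 (working shown to 5 dp, full precision carried).
D = 0.04615² + 0.69231² + 0.00513² + 0.06154² + 0.07692² + 0.05641² + 0.06154² = 0.00213 + 0.47929 + 0.00003 + 0.00379 + 0.00592 + 0.00318 + 0.00379 = 0.49812.
To 3 decimal places, D = 0.498.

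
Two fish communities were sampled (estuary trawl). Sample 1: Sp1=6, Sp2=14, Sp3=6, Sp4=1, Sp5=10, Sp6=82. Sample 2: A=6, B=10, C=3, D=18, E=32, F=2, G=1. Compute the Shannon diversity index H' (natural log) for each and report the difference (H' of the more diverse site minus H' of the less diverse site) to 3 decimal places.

0.422

Sample 1: N=119, proportions 0.05042, 0.11765, 0.05042, 0.0084, 0.08403, 0.68908, giving H' = 1.05791 (working shown to 5 dp, full precision carried).
Sample 2: N=72, proportions 0.08333, 0.13889, 0.04167, 0.25, 0.44444, 0.02778, 0.01389, giving H' = 1.47960.
Difference = |1.05791 − 1.47960| = 0.42169, i.e. 0.422 to 3 decimal places.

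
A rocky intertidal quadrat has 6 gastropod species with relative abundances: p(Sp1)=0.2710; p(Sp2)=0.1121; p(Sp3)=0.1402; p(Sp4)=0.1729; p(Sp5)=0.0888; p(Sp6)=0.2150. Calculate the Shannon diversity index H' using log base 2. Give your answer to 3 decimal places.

Each pᵢ log₂ pᵢ term (working shown to 5 dp, full precision carried): 0.271×(-1.88364)=-0.51047, 0.1121×(-3.15714)=-0.35392, 0.1402×(-2.83444)=-0.39739, 0.1729×(-2.53199)=-0.43778, 0.0888×(-3.49330)=-0.31020, 0.215×(-2.21759)=-0.47678.
Sum = -2.48654, so H' = 2.487.

2.487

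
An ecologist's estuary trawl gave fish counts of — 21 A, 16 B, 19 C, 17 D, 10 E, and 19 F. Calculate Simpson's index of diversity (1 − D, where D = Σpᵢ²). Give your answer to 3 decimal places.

Total N = 21+16+19+17+10+19 = 102, so the proportions are 0.20588, 0.15686, 0.18627, 0.16667, 0.09804, 0.18627 (working shown to 5 dp, full precision carried).
D = 0.20588² + 0.15686² + 0.18627² + 0.16667² + 0.09804² + 0.18627² = 0.04239 + 0.02461 + 0.03470 + 0.02778 + 0.00961 + 0.03470 = 0.17378.
So 1 − D = 0.82622, i.e. 0.826 to 3 decimal places.

0.826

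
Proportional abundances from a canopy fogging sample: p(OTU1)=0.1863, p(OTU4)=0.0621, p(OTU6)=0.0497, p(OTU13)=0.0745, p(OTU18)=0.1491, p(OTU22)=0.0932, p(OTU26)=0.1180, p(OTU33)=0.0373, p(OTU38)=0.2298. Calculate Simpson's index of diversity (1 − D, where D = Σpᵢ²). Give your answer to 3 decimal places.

0.854

D = 0.1863² + 0.0621² + 0.0497² + 0.0745² + 0.1491² + 0.0932² + 0.118² + 0.0373² + 0.2298² = 0.03471 + 0.00386 + 0.00247 + 0.00555 + 0.02223 + 0.00869 + 0.01392 + 0.00139 + 0.05281 = 0.14562 (working shown to 5 dp, full precision carried).
So 1 − D = 0.85438, i.e. 0.854 to 3 decimal places.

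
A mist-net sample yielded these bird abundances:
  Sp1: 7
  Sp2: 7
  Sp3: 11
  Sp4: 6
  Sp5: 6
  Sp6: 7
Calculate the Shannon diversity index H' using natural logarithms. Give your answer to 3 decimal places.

Total N = 7+7+11+6+6+7 = 44, so the proportions are 0.15909, 0.15909, 0.25, 0.13636, 0.13636, 0.15909 (working shown to 5 dp, full precision carried).
Each pᵢ ln pᵢ term: 0.15909×(-1.83828)=-0.29245, 0.15909×(-1.83828)=-0.29245, 0.25×(-1.38629)=-0.34657, 0.13636×(-1.99243)=-0.27170, 0.13636×(-1.99243)=-0.27170, 0.15909×(-1.83828)=-0.29245.
Sum = -1.76732, so H' = 1.767.

1.767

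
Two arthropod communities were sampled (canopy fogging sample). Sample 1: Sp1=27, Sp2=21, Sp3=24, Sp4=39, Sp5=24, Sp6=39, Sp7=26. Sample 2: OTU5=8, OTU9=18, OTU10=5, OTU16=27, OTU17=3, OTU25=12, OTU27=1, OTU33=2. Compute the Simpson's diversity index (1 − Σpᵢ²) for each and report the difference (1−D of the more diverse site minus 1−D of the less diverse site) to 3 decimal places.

0.074

Sample 1: N=200, proportions 0.135, 0.105, 0.12, 0.195, 0.12, 0.195, 0.13, giving 1−D = 0.84900 (working shown to 5 dp, full precision carried).
Sample 2: N=76, proportions 0.10526, 0.23684, 0.06579, 0.35526, 0.03947, 0.15789, 0.01316, 0.02632, giving 1−D = 0.77493.
Difference = |0.84900 − 0.77493| = 0.07407, i.e. 0.074 to 3 decimal places.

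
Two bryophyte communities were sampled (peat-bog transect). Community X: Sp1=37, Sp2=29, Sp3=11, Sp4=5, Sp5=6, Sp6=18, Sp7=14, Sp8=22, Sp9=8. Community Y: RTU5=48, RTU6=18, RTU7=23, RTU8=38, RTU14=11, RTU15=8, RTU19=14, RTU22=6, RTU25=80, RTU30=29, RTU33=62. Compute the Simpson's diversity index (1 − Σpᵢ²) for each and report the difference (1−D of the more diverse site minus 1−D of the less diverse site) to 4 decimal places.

Community X: N=150, proportions 0.2466667, 0.1933333, 0.0733333, 0.0333333, 0.04, 0.12, 0.0933333, 0.1466667, 0.0533333, giving 1−D = 0.8462222 (working shown to 7 dp, full precision carried).
Community Y: N=337, proportions 0.1424332, 0.0534125, 0.0682493, 0.1127596, 0.0326409, 0.0237389, 0.041543, 0.0178042, 0.2373887, 0.0860534, 0.1839763, giving 1−D = 0.8582095.
Difference = |0.8462222 − 0.8582095| = 0.0119873, i.e. 0.0120 to 4 decimal places.

0.0120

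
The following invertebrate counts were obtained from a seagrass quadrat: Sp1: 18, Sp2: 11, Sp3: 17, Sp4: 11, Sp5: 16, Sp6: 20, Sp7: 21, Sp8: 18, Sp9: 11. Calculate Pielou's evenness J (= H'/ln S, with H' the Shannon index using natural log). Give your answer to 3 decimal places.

Total N = 18+11+17+11+16+20+21+18+11 = 143, so the proportions are 0.12587, 0.07692, 0.11888, 0.07692, 0.11189, 0.13986, 0.14685, 0.12587, 0.07692 (working shown to 5 dp, full precision carried).
H' = −Σ pᵢ ln pᵢ = −((-0.26087) + (-0.19730) + (-0.25317) + (-0.19730) + (-0.24506) + (-0.27512) + (-0.28171) + (-0.26087) + (-0.19730)) = 2.16872.
With S = 9 species, ln S = 2.19722, so J = 2.16872/2.19722 = 0.98703, i.e. 0.987 to 3 decimal places.

0.987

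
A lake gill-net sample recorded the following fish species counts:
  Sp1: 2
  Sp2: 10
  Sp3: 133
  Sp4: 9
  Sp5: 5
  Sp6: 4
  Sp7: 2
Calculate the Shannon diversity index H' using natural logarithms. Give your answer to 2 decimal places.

0.81

Total N = 2+10+133+9+5+4+2 = 165, so the proportions are 0.0121, 0.0606, 0.8061, 0.0545, 0.0303, 0.0242, 0.0121 (working shown to 4 dp, full precision carried).
Each pᵢ ln pᵢ term: 0.0121×(-4.4128)=-0.0535, 0.0606×(-2.8034)=-0.1699, 0.8061×(-0.2156)=-0.1738, 0.0545×(-2.9087)=-0.1587, 0.0303×(-3.4965)=-0.1060, 0.0242×(-3.7197)=-0.0902, 0.0121×(-4.4128)=-0.0535.
Sum = -0.8054, so H' = 0.81.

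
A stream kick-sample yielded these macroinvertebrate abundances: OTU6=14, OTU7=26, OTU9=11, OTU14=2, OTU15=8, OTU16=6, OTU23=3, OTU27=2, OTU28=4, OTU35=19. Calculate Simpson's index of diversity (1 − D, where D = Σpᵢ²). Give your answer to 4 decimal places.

Total N = 14+26+11+2+8+6+3+2+4+19 = 95, so the proportions are 0.147368, 0.273684, 0.115789, 0.021053, 0.084211, 0.063158, 0.031579, 0.021053, 0.042105, 0.2 (working shown to 6 dp, full precision carried).
D = 0.147368² + 0.273684² + 0.115789² + 0.021053² + 0.084211² + 0.063158² + 0.031579² + 0.021053² + 0.042105² + 0.2² = 0.021717 + 0.074903 + 0.013407 + 0.000443 + 0.007091 + 0.003989 + 0.000997 + 0.000443 + 0.001773 + 0.040000 = 0.164765.
So 1 − D = 0.835235, i.e. 0.8352 to 4 decimal places.

0.8352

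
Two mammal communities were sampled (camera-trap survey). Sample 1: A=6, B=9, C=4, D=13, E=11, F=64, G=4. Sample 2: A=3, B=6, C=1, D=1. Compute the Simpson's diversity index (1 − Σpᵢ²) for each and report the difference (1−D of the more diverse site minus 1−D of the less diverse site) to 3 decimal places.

Sample 1: N=111, proportions 0.05405, 0.08108, 0.03604, 0.11712, 0.0991, 0.57658, 0.03604, giving 1−D = 0.63193 (working shown to 5 dp, full precision carried).
Sample 2: N=11, proportions 0.27273, 0.54545, 0.09091, 0.09091, giving 1−D = 0.61157.
Difference = |0.63193 − 0.61157| = 0.02036, i.e. 0.020 to 3 decimal places.

0.020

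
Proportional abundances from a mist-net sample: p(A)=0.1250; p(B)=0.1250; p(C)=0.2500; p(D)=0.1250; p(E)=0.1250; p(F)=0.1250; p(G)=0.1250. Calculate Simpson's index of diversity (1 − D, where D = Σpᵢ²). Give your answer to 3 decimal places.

D = 0.125² + 0.125² + 0.25² + 0.125² + 0.125² + 0.125² + 0.125² = 0.01562 + 0.01562 + 0.06250 + 0.01562 + 0.01562 + 0.01562 + 0.01562 = 0.15625 (working shown to 5 dp, full precision carried).
So 1 − D = 0.84375, i.e. 0.844 to 3 decimal places.

0.844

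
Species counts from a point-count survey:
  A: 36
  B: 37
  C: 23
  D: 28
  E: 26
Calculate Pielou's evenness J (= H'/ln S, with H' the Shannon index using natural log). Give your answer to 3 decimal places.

Total N = 36+37+23+28+26 = 150, so the proportions are 0.24, 0.24667, 0.15333, 0.18667, 0.17333 (working shown to 5 dp, full precision carried).
H' = −Σ pᵢ ln pᵢ = −((-0.34251) + (-0.34526) + (-0.28752) + (-0.31331) + (-0.30377)) = 1.59237.
With S = 5 species, ln S = 1.60944, so J = 1.59237/1.60944 = 0.98940, i.e. 0.989 to 3 decimal places.

0.989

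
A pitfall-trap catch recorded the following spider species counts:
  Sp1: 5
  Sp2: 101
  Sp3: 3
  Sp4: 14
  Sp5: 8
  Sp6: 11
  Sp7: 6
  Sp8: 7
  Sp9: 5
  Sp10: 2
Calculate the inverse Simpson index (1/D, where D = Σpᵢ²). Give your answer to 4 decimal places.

Total N = 5+101+3+14+8+11+6+7+5+2 = 162, so the proportions are 0.0308642, 0.6234568, 0.0185185, 0.0864198, 0.0493827, 0.0679012, 0.037037, 0.0432099, 0.0308642, 0.0123457 (working shown to 7 dp, full precision carried).
D = 0.0308642² + 0.6234568² + 0.0185185² + 0.0864198² + 0.0493827² + 0.0679012² + 0.037037² + 0.0432099² + 0.0308642² + 0.0123457² = 0.0009526 + 0.3886984 + 0.0003429 + 0.0074684 + 0.0024387 + 0.0046106 + 0.0013717 + 0.0018671 + 0.0009526 + 0.0001524 = 0.4088554.
So 1/D = 2.445853, i.e. 2.4459 to 4 decimal places.

2.4459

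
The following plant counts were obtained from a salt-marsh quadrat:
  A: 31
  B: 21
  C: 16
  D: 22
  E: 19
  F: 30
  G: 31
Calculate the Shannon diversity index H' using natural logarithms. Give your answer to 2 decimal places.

Total N = 31+21+16+22+19+30+31 = 170, so the proportions are 0.1824, 0.1235, 0.0941, 0.1294, 0.1118, 0.1765, 0.1824 (working shown to 4 dp, full precision carried).
Each pᵢ ln pᵢ term: 0.1824×(-1.7018)=-0.3103, 0.1235×(-2.0913)=-0.2583, 0.0941×(-2.3632)=-0.2224, 0.1294×(-2.0448)=-0.2646, 0.1118×(-2.1914)=-0.2449, 0.1765×(-1.7346)=-0.3061, 0.1824×(-1.7018)=-0.3103.
Sum = -1.9171, so H' = 1.92.

1.92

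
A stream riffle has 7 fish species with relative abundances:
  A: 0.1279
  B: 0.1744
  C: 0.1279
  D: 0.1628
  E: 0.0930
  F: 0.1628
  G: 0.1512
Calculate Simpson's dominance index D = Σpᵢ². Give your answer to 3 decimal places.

0.148

D = 0.1279² + 0.1744² + 0.1279² + 0.1628² + 0.093² + 0.1628² + 0.1512² = 0.01636 + 0.03042 + 0.01636 + 0.02650 + 0.00865 + 0.02650 + 0.02286 = 0.14765 (working shown to 5 dp, full precision carried).
To 3 decimal places, D = 0.148.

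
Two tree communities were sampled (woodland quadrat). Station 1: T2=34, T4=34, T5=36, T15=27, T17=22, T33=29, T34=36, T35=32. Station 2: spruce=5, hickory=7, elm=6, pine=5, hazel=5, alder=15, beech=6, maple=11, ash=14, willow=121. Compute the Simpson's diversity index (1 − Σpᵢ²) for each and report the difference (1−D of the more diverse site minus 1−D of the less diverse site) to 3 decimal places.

Station 1: N=250, proportions 0.136, 0.136, 0.144, 0.108, 0.088, 0.116, 0.144, 0.128, giving 1−D = 0.87229 (working shown to 5 dp, full precision carried).
Station 2: N=195, proportions 0.02564, 0.0359, 0.03077, 0.02564, 0.02564, 0.07692, 0.03077, 0.05641, 0.07179, 0.62051, giving 1−D = 0.59556.
Difference = |0.87229 − 0.59556| = 0.27673, i.e. 0.277 to 3 decimal places.

0.277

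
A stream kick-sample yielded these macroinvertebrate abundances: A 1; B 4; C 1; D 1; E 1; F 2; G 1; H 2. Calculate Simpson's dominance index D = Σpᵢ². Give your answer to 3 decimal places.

Total N = 1+4+1+1+1+2+1+2 = 13, so the proportions are 0.07692, 0.30769, 0.07692, 0.07692, 0.07692, 0.15385, 0.07692, 0.15385 (working shown to 5 dp, full precision carried).
D = 0.07692² + 0.30769² + 0.07692² + 0.07692² + 0.07692² + 0.15385² + 0.07692² + 0.15385² = 0.00592 + 0.09467 + 0.00592 + 0.00592 + 0.00592 + 0.02367 + 0.00592 + 0.02367 = 0.17160.
To 3 decimal places, D = 0.172.

0.172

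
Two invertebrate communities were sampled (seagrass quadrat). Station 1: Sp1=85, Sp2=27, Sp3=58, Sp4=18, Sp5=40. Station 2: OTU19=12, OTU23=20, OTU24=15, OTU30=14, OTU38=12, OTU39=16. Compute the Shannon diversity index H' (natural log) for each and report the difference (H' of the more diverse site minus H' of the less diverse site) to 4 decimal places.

0.3008

Station 1: N=228, proportions 0.372807, 0.1184211, 0.254386, 0.0789474, 0.1754386, giving H' = 1.4745188 (working shown to 7 dp, full precision carried).
Station 2: N=89, proportions 0.1348315, 0.2247191, 0.1685393, 0.1573034, 0.1348315, 0.1797753, giving H' = 1.7753624.
Difference = |1.4745188 − 1.7753624| = 0.3008436, i.e. 0.3008 to 4 decimal places.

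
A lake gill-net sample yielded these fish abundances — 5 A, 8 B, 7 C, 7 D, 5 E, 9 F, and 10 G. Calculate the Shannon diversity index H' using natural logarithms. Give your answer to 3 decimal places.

1.917

Total N = 5+8+7+7+5+9+10 = 51, so the proportions are 0.09804, 0.15686, 0.13725, 0.13725, 0.09804, 0.17647, 0.19608 (working shown to 5 dp, full precision carried).
Each pᵢ ln pᵢ term: 0.09804×(-2.32239)=-0.22769, 0.15686×(-1.85238)=-0.29057, 0.13725×(-1.98592)=-0.27258, 0.13725×(-1.98592)=-0.27258, 0.09804×(-2.32239)=-0.22769, 0.17647×(-1.73460)=-0.30611, 0.19608×(-1.62924)=-0.31946.
Sum = -1.91666, so H' = 1.917.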